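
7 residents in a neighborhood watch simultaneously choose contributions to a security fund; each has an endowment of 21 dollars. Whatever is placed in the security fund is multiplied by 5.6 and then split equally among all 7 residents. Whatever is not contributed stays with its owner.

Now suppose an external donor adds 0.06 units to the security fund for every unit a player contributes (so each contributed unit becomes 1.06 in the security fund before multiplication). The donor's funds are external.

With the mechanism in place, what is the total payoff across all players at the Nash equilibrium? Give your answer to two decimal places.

Even with the mechanism, each unit contributed returns only 5.6 × 1.06 / 7 = 0.8480 per unit of net cost, so contributing nothing is still dominant.
At the Nash equilibrium no one contributes; group total payoff = 7 × 21 = 147.

147.00 dollars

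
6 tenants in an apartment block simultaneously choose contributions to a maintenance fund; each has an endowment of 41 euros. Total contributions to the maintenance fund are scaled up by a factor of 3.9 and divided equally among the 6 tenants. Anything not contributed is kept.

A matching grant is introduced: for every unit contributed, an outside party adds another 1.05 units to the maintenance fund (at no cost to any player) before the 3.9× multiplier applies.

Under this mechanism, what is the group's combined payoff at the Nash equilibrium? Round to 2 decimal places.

Under the mechanism each unit contributed yields 3.9 × 2.05 / 6 = 1.3325 back to its contributor per unit of net cost, which exceeds 1, making full contribution the dominant choice for everyone.
At the Nash equilibrium everyone contributes 41. Group total payoff = 3.9 × 2.05 × 246 = 1966.77.

1966.77 euros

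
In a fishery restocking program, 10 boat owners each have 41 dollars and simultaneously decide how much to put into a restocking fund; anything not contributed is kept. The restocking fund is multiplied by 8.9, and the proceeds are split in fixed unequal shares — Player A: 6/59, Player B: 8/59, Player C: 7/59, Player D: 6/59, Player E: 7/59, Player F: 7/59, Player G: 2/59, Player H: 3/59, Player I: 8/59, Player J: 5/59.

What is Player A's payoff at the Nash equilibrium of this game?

226.54 dollars

Player j's private return per contributed unit is 8.9 × (j's share). Contributing is weakly dominant for j when that share is at least 1/8.9 = 0.1124, and contributing 0 is dominant otherwise.
The shares above 0.1124 belong to Player B, Player C, Player E, Player F and Player I, contributing 41 each; the remaining 5 contribute 0. Total contributed: 205.
Player A keeps 41 and receives 8.9 × 205 × 6/59 = 185.54 from the restocking fund, for a payoff of 226.54.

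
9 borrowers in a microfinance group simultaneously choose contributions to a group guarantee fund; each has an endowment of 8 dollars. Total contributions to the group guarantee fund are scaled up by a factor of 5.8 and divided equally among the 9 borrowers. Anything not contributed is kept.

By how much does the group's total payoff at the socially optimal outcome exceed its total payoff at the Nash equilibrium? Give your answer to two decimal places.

Each contributed unit returns 5.8/9 = 0.6444 to its contributor — below 1 — so contributing 0 is dominant for every player. At the Nash equilibrium everyone keeps their 8, and the group total is 9 × 8 = 72.
Each contributed unit returns 5.800 to the group as a whole (0.6444 to each of 9 players), which exceeds 1, so the social optimum is full contribution: group total = 5.800 × 72 = 417.60.
Efficiency loss = 417.60 − 72 = 345.60.

345.60 dollars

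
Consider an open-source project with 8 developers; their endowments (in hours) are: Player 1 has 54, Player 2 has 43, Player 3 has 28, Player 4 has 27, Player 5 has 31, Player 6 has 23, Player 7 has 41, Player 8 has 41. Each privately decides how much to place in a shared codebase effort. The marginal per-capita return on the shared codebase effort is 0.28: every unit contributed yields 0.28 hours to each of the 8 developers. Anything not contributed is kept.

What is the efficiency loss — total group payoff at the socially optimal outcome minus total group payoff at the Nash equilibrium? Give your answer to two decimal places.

357.12 hours

The private return per contributed unit is 0.28 < 1 for everyone, so the Nash equilibrium is zero contribution and the group total is Σ E_j = 54 + 43 + 28 + 27 + 31 + 23 + 41 + 41 = 288.
Each contributed unit returns 2.240 to the group, so the social optimum is full contribution by everyone: group total = 2.240 × 288 = 645.12.
Efficiency loss = (2.240 − 1) × 288 = 357.12.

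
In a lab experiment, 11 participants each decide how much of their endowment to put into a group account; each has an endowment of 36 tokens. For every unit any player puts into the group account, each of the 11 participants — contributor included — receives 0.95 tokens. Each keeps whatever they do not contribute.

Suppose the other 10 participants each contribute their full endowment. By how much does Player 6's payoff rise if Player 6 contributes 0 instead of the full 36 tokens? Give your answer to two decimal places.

Switching from a contribution of 36 to 0 lets Player 6 keep an extra 36 tokens, but lowers the group account by 36, which costs Player 6 their own share of that drop: 0.95 × 36 = 34.20.
Net gain = 36 − 34.20 = 1.80. The private return per contributed unit (0.95) is below 1, so free-riding is indeed the best response regardless of what the others do.

1.80 tokens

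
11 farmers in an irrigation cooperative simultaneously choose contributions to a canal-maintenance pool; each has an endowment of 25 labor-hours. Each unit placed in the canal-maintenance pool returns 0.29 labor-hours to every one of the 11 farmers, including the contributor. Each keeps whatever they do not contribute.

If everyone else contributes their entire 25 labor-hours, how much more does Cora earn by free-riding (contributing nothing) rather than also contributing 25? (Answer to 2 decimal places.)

Switching from a contribution of 25 to 0 lets Cora keep an extra 25 labor-hours, but lowers the canal-maintenance pool by 25, which costs Cora their own share of that drop: 0.29 × 25 = 7.25.
Net gain = 25 − 7.25 = 17.75. The private return per contributed unit (0.29) is below 1, so free-riding is indeed the best response regardless of what the others do.

17.75 labor-hours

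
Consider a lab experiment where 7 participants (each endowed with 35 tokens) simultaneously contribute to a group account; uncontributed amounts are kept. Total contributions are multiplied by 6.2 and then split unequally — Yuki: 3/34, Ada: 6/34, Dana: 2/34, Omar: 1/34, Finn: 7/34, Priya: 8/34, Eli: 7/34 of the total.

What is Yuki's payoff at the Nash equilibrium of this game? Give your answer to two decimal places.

A player with share s gets back 6.2·s per unit contributed, so full contribution is dominant for anyone with s > 1/6.2 = 0.1613 and zero contribution is dominant for anyone below.
The shares above 0.1613 belong to Ada, Finn, Priya and Eli, contributing 35 each; the remaining 3 contribute 0. Total contributed: 140.
Yuki keeps 35 and receives 6.2 × 140 × 3/34 = 76.59 from the group account, for a payoff of 111.59.

111.59 tokens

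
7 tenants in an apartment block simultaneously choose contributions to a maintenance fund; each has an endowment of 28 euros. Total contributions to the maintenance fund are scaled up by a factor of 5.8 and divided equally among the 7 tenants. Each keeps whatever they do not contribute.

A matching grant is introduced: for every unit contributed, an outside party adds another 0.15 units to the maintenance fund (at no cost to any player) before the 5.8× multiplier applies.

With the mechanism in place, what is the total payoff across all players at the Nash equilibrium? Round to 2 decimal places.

196.00 euros

The effective private return is 5.8 × 1.15 / 7 = 0.9529, which is still under 1, so the mechanism doesn't change anyone's dominant strategy: zero contribution.
At the Nash equilibrium no one contributes; group total payoff = 7 × 28 = 196.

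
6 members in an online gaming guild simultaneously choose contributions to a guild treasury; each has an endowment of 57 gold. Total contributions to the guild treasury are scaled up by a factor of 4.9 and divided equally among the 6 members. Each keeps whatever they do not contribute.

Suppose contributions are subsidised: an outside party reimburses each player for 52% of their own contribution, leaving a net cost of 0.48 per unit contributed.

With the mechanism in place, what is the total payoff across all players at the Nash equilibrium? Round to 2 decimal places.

1853.64 gold

The effective private return per unit is now (4.9/6) / 0.48 = 1.7014 > 1, so every player's dominant strategy flips to full contribution.
At the Nash equilibrium everyone contributes 57. Group total payoff = 6 × (57 × 0.52 + 4.9 × 57) = 1853.64.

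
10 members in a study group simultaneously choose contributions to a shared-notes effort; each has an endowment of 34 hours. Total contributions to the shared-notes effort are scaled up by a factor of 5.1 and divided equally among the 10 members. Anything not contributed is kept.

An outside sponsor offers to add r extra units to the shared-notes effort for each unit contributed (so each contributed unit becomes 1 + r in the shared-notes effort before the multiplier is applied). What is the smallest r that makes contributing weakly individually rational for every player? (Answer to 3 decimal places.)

0.961

With matching at rate r, one contributed unit becomes (1 + r) in the shared-notes effort and returns 5.1 × (1 + r) / 10 to the contributor.
Setting this equal to 1: 1 + r = 10/5.1 = 1.9608.
So the minimum matching rate is r = 1.9608 − 1 = 0.961.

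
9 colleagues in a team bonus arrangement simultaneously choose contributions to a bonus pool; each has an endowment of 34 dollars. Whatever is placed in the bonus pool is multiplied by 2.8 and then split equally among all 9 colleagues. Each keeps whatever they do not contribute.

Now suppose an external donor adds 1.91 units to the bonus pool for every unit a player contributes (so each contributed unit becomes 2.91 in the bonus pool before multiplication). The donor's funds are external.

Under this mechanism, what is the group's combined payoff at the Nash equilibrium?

306.00 dollars

Even with the mechanism, each unit contributed returns only 2.8 × 2.91 / 9 = 0.9053 per unit of net cost, so contributing nothing is still dominant.
At the Nash equilibrium no one contributes; group total payoff = 9 × 34 = 306.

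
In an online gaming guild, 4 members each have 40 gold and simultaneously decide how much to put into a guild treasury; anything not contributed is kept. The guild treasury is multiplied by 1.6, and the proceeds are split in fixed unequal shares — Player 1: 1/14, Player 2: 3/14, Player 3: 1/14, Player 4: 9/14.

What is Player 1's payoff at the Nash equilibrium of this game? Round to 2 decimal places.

44.57 gold

For player j, contributing a unit is worthwhile iff 1.6 × (j's share) ≥ 1, i.e. iff j's share is at least 0.6250.
Player 4 alone (share 9/14) is above the threshold, contributing 40; the remaining 3 contribute 0. Total contributed: 40.
Player 1 keeps 40 and receives 1.6 × 40 × 1/14 = 4.57 from the guild treasury, for a payoff of 44.57.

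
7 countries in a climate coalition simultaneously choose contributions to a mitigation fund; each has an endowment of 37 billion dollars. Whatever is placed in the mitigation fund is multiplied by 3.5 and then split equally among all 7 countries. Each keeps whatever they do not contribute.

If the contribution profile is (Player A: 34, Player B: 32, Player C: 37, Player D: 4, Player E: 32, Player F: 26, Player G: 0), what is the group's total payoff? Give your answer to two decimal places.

671.50 billion dollars

Total contributed: 34 + 32 + 37 + 4 + 32 + 26 + 0 = 165; total kept: 7 × 37 − 165 = 94.
The mitigation fund pays out 3.5 × 165 = 577.50 in aggregate.
Group total = 94 + 577.50 = 671.50.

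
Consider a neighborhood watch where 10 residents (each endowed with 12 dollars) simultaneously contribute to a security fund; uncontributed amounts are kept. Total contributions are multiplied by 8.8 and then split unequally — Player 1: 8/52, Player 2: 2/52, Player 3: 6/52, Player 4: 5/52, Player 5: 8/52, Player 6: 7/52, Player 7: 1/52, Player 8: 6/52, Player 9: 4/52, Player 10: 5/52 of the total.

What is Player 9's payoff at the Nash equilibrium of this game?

52.62 dollars

Player j's private return per contributed unit is 8.8 × (j's share). Contributing is weakly dominant for j when that share is at least 1/8.8 = 0.1136, and contributing 0 is dominant otherwise.
Player 1, Player 3, Player 5, Player 6 and Player 8 clear that bar, contributing 12 each; the remaining 5 contribute 0. Total contributed: 60.
Player 9 keeps 12 and receives 8.8 × 60 × 4/52 = 40.62 from the security fund, for a payoff of 52.62.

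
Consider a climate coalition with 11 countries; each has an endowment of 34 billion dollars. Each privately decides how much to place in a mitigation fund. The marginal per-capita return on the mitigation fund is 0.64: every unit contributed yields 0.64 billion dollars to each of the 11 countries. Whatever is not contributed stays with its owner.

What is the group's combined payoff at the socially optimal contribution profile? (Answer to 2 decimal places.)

2632.96 billion dollars

Each contributed unit returns 7.040 to the group as a whole (0.64 to each of 11 players), which exceeds 1, so the social optimum is full contribution: group total = 7.040 × 374 = 2632.96.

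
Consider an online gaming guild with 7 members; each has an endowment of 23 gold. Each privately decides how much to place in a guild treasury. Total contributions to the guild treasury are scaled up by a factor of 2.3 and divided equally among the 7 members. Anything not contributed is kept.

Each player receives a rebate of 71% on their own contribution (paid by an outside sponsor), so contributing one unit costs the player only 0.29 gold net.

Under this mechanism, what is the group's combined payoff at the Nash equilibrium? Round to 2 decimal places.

Under the mechanism each unit contributed yields (2.3/7) / 0.29 = 1.1330 back to its contributor per unit of net cost, which exceeds 1, making full contribution the dominant choice for everyone.
So the Nash equilibrium is full contribution by all 7; the group earns 7 × (23 × 0.71 + 2.3 × 23) = 484.61.

484.61 gold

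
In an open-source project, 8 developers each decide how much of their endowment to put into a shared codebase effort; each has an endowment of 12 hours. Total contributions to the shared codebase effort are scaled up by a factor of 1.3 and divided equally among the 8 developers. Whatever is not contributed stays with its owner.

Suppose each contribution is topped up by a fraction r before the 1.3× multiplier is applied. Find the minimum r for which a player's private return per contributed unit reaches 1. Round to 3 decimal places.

With matching at rate r, one contributed unit becomes (1 + r) in the shared codebase effort and returns 1.3 × (1 + r) / 8 to the contributor.
Setting this equal to 1: 1 + r = 8/1.3 = 6.1538.
So the minimum matching rate is r = 6.1538 − 1 = 5.154.

5.154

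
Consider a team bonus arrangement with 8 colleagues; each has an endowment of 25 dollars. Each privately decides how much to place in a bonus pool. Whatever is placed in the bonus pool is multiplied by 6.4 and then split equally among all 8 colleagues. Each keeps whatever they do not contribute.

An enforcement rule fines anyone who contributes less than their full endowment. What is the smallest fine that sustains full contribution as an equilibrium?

Given the others contribute fully, the best deviation is to contribute 0 (any partial contribution still incurs the fine and gives up units whose private return 0.8000 is below 1).
Deviating from 25 to 0 saves 25 dollars but forfeits the deviator's share of the drop in the bonus pool: 6.4/8 × 25 = 20.00.
So the deviation gain is 25 − 20.00 = 5.00, and the fine must be at least 5.00 dollars to wipe it out.

5.00 dollars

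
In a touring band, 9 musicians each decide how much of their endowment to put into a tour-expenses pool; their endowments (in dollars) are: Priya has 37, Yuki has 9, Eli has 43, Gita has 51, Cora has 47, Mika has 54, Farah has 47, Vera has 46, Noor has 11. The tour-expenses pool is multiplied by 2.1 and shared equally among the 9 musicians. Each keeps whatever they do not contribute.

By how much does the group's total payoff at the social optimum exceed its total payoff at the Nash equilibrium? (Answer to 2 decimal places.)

379.50 dollars

The private return per contributed unit is 2.1/9 = 0.2333 < 1 for every player regardless of endowment, so the Nash equilibrium is zero contribution and the group total is Σ E_j = 37 + 9 + 43 + 51 + 47 + 54 + 47 + 46 + 11 = 345.
Each contributed unit returns 2.100 to the group, so the social optimum is full contribution by everyone: group total = 2.100 × 345 = 724.50.
Efficiency loss = (2.100 − 1) × 345 = 379.50.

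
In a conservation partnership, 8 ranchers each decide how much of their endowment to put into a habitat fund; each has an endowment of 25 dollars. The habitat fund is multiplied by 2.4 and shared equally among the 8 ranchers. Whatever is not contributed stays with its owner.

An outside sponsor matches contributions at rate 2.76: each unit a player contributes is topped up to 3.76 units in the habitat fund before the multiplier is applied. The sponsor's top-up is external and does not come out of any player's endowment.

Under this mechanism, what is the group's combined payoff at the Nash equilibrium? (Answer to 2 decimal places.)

With the mechanism, a contributed unit returns 2.4 × 3.76 / 8 = 1.1280 per unit of net cost to the contributor — now above 1 — so contributing fully is weakly dominant for every player.
At the Nash equilibrium everyone contributes 25. Group total payoff = 2.4 × 3.76 × 200 = 1804.80.

1804.80 dollars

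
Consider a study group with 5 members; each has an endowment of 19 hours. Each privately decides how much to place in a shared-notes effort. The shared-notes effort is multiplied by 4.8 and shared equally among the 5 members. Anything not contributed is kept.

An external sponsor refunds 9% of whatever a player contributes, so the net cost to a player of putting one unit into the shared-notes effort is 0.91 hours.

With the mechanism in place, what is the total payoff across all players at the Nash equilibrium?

464.55 hours

Under the mechanism each unit contributed yields (4.8/5) / 0.91 = 1.0549 back to its contributor per unit of net cost, which exceeds 1, making full contribution the dominant choice for everyone.
So the Nash equilibrium is full contribution by all 5; the group earns 5 × (19 × 0.09 + 4.8 × 19) = 464.55.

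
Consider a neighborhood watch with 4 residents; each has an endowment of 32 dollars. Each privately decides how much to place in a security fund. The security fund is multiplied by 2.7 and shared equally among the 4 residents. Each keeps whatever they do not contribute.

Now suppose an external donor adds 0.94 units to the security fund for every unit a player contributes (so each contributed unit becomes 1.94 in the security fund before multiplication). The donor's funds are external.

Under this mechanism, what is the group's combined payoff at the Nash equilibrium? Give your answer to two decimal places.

With the mechanism, a contributed unit returns 2.7 × 1.94 / 4 = 1.3095 per unit of net cost to the contributor — now above 1 — so contributing fully is weakly dominant for every player.
So the Nash equilibrium is full contribution by all 4; the group earns 2.7 × 1.94 × 128 = 670.46.

670.46 dollars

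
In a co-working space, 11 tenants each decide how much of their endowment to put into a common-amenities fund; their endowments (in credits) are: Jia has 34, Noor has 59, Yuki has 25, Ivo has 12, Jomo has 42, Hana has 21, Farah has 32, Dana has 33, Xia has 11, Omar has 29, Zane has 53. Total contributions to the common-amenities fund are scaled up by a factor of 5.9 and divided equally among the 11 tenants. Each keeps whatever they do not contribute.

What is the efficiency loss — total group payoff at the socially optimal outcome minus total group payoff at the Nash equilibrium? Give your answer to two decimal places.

1719.90 credits

The private return per contributed unit is 5.9/11 = 0.5364 < 1 for every player regardless of endowment, so the Nash equilibrium is zero contribution and the group total is Σ E_j = 34 + 59 + 25 + 12 + 42 + 21 + 32 + 33 + 11 + 29 + 53 = 351.
Each contributed unit returns 5.900 to the group, so the social optimum is full contribution by everyone: group total = 5.900 × 351 = 2070.90.
Efficiency loss = (5.900 − 1) × 351 = 1719.90.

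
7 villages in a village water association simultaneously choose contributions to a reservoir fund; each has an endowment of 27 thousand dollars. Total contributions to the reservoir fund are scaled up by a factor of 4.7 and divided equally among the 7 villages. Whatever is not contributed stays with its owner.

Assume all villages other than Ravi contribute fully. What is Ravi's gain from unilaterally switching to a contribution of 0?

Switching from a contribution of 27 to 0 lets Ravi keep an extra 27 thousand dollars, but lowers the reservoir fund by 27, which costs Ravi their own share of that drop: 4.7/7 × 27 = 18.13.
Net gain = 27 − 18.13 = 8.87. The private return per contributed unit (0.6714) is below 1, so free-riding is indeed the best response regardless of what the others do.

8.87 thousand dollars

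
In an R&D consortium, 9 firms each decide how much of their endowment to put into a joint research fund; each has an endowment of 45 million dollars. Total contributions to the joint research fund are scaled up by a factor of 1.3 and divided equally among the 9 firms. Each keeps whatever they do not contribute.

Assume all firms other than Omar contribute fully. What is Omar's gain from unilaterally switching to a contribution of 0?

38.50 million dollars

Switching from a contribution of 45 to 0 lets Omar keep an extra 45 million dollars, but lowers the joint research fund by 45, which costs Omar their own share of that drop: 1.3/9 × 45 = 6.50.
Net gain = 45 − 6.50 = 38.50. The private return per contributed unit (0.1444) is below 1, so free-riding is indeed the best response regardless of what the others do.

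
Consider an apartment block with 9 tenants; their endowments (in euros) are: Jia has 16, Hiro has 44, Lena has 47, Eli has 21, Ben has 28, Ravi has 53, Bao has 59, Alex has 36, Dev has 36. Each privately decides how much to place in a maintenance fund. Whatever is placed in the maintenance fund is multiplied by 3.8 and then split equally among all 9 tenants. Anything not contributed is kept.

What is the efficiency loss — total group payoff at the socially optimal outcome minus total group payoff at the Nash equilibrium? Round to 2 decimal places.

952.00 euros

The private return per contributed unit is 3.8/9 = 0.4222 < 1 for every player regardless of endowment, so the Nash equilibrium is zero contribution and the group total is Σ E_j = 16 + 44 + 47 + 21 + 28 + 53 + 59 + 36 + 36 = 340.
Each contributed unit returns 3.800 to the group, so the social optimum is full contribution by everyone: group total = 3.800 × 340 = 1292.00.
Efficiency loss = (3.800 − 1) × 340 = 952.00.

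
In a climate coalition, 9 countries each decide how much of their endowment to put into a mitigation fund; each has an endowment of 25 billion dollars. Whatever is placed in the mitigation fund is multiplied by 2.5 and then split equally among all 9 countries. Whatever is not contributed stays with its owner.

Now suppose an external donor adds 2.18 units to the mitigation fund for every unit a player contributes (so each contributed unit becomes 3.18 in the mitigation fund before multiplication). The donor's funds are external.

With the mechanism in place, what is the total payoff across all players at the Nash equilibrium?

225.00 billion dollars

With the mechanism, a contributed unit returns 2.5 × 3.18 / 9 = 0.8833 per unit of net cost — still below 1 — so contributing 0 remains dominant for every player.
Everyone keeps their endowment and the group total is 9 × 25 = 225.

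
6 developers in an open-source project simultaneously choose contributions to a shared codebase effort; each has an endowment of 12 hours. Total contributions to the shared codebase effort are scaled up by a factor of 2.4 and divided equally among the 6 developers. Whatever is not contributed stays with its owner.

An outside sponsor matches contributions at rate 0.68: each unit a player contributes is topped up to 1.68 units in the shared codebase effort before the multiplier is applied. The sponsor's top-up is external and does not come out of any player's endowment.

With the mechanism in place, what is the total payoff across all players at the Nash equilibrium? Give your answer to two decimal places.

72.00 hours

Even with the mechanism, each unit contributed returns only 2.4 × 1.68 / 6 = 0.6720 per unit of net cost, so contributing nothing is still dominant.
At the Nash equilibrium no one contributes; group total payoff = 6 × 12 = 72.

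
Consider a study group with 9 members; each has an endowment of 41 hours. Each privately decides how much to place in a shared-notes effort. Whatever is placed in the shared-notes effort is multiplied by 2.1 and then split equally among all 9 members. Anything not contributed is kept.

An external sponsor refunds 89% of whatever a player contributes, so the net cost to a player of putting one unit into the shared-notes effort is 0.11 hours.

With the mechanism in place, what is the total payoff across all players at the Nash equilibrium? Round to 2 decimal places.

1103.31 hours

The effective private return per unit is now (2.1/9) / 0.11 = 2.1212 > 1, so every player's dominant strategy flips to full contribution.
At the Nash equilibrium everyone contributes 41. Group total payoff = 9 × (41 × 0.89 + 2.1 × 41) = 1103.31.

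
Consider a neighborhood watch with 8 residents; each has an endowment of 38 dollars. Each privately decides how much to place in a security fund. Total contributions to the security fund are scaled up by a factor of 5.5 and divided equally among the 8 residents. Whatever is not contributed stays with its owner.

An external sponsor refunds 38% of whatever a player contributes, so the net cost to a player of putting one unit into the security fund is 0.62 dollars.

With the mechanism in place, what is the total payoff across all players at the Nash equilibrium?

Under the mechanism each unit contributed yields (5.5/8) / 0.62 = 1.1089 back to its contributor per unit of net cost, which exceeds 1, making full contribution the dominant choice for everyone.
At the Nash equilibrium everyone contributes 38. Group total payoff = 8 × (38 × 0.38 + 5.5 × 38) = 1787.52.

1787.52 dollars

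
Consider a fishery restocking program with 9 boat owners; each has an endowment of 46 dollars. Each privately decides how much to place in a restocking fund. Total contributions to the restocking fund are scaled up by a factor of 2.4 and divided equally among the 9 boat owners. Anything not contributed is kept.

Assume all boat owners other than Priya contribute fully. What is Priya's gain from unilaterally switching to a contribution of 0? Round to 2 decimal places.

Switching from a contribution of 46 to 0 lets Priya keep an extra 46 dollars, but lowers the restocking fund by 46, which costs Priya their own share of that drop: 2.4/9 × 46 = 12.27.
Net gain = 46 − 12.27 = 33.73. The private return per contributed unit (0.2667) is below 1, so free-riding is indeed the best response regardless of what the others do.

33.73 dollars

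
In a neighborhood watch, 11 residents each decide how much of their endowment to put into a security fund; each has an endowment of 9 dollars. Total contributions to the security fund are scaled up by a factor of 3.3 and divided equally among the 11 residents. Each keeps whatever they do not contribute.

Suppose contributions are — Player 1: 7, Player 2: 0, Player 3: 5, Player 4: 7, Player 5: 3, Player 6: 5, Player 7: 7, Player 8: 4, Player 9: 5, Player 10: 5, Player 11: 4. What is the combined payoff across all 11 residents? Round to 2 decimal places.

218.60 dollars

Total contributed: 7 + 0 + 5 + 7 + 3 + 5 + 7 + 4 + 5 + 5 + 4 = 52; total kept: 11 × 9 − 52 = 47.
The security fund pays out 3.3 × 52 = 171.60 in aggregate.
Group total = 47 + 171.60 = 218.60.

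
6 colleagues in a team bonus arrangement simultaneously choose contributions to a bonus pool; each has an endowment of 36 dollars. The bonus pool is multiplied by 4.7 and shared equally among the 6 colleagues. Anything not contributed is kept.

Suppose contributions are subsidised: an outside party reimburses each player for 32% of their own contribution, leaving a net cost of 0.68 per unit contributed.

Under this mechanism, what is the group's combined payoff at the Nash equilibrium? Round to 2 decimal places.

Under the mechanism each unit contributed yields (4.7/6) / 0.68 = 1.1520 back to its contributor per unit of net cost, which exceeds 1, making full contribution the dominant choice for everyone.
So the Nash equilibrium is full contribution by all 6; the group earns 6 × (36 × 0.32 + 4.7 × 36) = 1084.32.

1084.32 dollars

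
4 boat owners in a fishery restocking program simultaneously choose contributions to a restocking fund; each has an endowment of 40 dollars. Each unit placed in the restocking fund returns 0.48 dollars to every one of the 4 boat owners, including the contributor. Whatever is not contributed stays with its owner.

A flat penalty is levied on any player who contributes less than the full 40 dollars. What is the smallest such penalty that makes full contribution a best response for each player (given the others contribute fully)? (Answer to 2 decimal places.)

20.80 dollars

Given the others contribute fully, the best deviation is to contribute 0 (any partial contribution still incurs the fine and gives up units whose private return 0.48 is below 1).
Deviating from 40 to 0 saves 40 dollars but forfeits the deviator's share of the drop in the restocking fund: 0.48 × 40 = 19.20.
So the deviation gain is 40 − 19.20 = 20.80, and the fine must be at least 20.80 dollars to wipe it out.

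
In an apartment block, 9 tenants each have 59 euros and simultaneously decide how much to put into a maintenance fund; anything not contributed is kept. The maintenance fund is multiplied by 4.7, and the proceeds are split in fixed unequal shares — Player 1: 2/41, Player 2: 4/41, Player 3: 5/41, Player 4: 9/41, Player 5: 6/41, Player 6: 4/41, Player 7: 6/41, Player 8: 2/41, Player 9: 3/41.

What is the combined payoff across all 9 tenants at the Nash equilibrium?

A player with share s gets back 4.7·s per unit contributed, so full contribution is dominant for anyone with s > 1/4.7 = 0.2128 and zero contribution is dominant for anyone below.
Player 4 alone (share 9/41) is above the threshold, contributing 59; the remaining 8 contribute 0. Total contributed: 59.
The maintenance fund pays out 4.7 × 59 = 277.30 in total (split across the unequal shares, but the aggregate is all that matters for the group sum).
The 8 free-riders keep 59 each, adding 472. Group total = 472 + 277.30 = 749.30.

749.30 euros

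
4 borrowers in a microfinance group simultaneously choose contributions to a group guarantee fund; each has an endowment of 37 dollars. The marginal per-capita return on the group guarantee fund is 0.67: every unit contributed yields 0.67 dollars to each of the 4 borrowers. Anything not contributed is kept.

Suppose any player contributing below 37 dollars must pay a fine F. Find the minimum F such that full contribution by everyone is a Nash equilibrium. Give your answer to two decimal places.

Given the others contribute fully, the best deviation is to contribute 0 (any partial contribution still incurs the fine and gives up units whose private return 0.67 is below 1).
Deviating from 37 to 0 saves 37 dollars but forfeits the deviator's share of the drop in the group guarantee fund: 0.67 × 37 = 24.79.
So the deviation gain is 37 − 24.79 = 12.21, and the fine must be at least 12.21 dollars to wipe it out.

12.21 dollars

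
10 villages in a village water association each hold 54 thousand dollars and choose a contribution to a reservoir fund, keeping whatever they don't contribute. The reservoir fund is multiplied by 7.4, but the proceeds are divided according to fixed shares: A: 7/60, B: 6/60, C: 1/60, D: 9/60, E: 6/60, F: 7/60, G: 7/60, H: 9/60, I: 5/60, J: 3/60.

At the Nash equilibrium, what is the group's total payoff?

For player j, contributing a unit is worthwhile iff 7.4 × (j's share) ≥ 1, i.e. iff j's share is at least 0.1351.
D and H clear that bar, contributing 54 each; the remaining 8 contribute 0. Total contributed: 108.
The reservoir fund pays out 7.4 × 108 = 799.20 in total (split across the unequal shares, but the aggregate is all that matters for the group sum).
The 8 free-riders keep 54 each, adding 432. Group total = 432 + 799.20 = 1231.20.

1231.20 thousand dollars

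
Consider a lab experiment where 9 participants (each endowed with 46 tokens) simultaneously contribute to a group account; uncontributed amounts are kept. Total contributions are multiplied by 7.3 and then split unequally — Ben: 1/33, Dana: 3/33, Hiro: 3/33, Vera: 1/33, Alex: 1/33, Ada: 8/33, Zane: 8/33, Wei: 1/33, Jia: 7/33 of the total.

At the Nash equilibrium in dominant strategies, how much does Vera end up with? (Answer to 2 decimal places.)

For player j, contributing a unit is worthwhile iff 7.3 × (j's share) ≥ 1, i.e. iff j's share is at least 0.1370.
Ada, Zane and Jia clear that bar, contributing 46 each; the remaining 6 contribute 0. Total contributed: 138.
Vera keeps 46 and receives 7.3 × 138 × 1/33 = 30.53 from the group account, for a payoff of 76.53.

76.53 tokens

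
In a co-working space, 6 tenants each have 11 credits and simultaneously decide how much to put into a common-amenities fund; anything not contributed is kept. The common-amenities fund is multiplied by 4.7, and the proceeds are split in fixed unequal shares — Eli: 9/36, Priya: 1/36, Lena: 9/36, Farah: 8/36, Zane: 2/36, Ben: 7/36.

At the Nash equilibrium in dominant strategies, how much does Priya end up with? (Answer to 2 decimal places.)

Player j's private return per contributed unit is 4.7 × (j's share). Contributing is weakly dominant for j when that share is at least 1/4.7 = 0.2128, and contributing 0 is dominant otherwise.
Eli, Lena and Farah clear that bar, contributing 11 each; the remaining 3 contribute 0. Total contributed: 33.
Priya keeps 11 and receives 4.7 × 33 × 1/36 = 4.31 from the common-amenities fund, for a payoff of 15.31.

15.31 credits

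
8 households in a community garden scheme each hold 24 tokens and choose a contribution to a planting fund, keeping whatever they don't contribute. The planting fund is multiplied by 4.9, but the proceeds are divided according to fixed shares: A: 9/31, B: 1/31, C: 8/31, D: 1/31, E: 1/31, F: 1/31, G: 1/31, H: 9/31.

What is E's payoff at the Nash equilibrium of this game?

Each unit j contributes comes back to j as 4.9 × (j's share), so j prefers to contribute only if that share exceeds 1/4.9 = 0.2041; otherwise keeping the unit dominates.
A, C and H are above the threshold, contributing 24 each; the remaining 5 contribute 0. Total contributed: 72.
E keeps 24 and receives 4.9 × 72 × 1/31 = 11.38 from the planting fund, for a payoff of 35.38.

35.38 tokens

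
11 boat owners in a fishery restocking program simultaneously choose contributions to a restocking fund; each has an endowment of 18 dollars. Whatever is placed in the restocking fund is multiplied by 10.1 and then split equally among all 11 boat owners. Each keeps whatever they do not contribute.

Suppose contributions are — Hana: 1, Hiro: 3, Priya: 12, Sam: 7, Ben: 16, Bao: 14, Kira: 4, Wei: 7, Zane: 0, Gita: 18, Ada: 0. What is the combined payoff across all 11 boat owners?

Total contributed: 1 + 3 + 12 + 7 + 16 + 14 + 4 + 7 + 0 + 18 + 0 = 82; total kept: 11 × 18 − 82 = 116.
The restocking fund pays out 10.1 × 82 = 828.20 in aggregate.
Group total = 116 + 828.20 = 944.20.

944.20 dollars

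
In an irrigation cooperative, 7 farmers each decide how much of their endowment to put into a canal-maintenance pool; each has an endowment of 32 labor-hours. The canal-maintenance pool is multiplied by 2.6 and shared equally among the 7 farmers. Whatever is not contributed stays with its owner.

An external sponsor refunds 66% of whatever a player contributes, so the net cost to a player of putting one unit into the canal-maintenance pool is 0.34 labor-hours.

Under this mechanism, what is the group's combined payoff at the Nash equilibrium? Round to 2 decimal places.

730.24 labor-hours

With the mechanism, a contributed unit returns (2.6/7) / 0.34 = 1.0924 per unit of net cost to the contributor — now above 1 — so contributing fully is weakly dominant for every player.
At the Nash equilibrium everyone contributes 32. Group total payoff = 7 × (32 × 0.66 + 2.6 × 32) = 730.24.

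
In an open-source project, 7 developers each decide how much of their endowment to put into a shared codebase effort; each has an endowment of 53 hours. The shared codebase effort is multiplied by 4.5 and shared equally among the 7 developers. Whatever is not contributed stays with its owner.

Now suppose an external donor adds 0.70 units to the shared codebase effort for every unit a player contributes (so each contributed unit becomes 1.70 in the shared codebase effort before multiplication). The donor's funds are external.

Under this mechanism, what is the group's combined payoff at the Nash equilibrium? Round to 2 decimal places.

With the mechanism, a contributed unit returns 4.5 × 1.70 / 7 = 1.0929 per unit of net cost to the contributor — now above 1 — so contributing fully is weakly dominant for every player.
So the Nash equilibrium is full contribution by all 7; the group earns 4.5 × 1.70 × 371 = 2838.15.

2838.15 hours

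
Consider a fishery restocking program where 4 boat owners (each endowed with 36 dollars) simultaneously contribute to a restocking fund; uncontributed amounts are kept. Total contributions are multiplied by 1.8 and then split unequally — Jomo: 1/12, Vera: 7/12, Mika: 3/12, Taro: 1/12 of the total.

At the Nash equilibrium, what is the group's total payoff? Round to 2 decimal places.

A player with share s gets back 1.8·s per unit contributed, so full contribution is dominant for anyone with s > 1/1.8 = 0.5556 and zero contribution is dominant for anyone below.
Only Vera (7/12) clears that bar, contributing 36; the remaining 3 contribute 0. Total contributed: 36.
The restocking fund pays out 1.8 × 36 = 64.80 in total (split across the unequal shares, but the aggregate is all that matters for the group sum).
The 3 free-riders keep 36 each, adding 108. Group total = 108 + 64.80 = 172.80.

172.80 dollars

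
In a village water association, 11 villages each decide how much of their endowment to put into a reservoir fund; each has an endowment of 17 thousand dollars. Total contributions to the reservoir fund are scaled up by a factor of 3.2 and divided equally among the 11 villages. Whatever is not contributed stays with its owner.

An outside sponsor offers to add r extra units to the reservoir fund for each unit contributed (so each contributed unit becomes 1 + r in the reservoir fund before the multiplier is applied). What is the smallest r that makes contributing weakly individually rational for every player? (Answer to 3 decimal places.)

With matching at rate r, one contributed unit becomes (1 + r) in the reservoir fund and returns 3.2 × (1 + r) / 11 to the contributor.
Setting this equal to 1: 1 + r = 11/3.2 = 3.4375.
So the minimum matching rate is r = 3.4375 − 1 = 2.438.

2.438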